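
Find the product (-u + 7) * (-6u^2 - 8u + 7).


Distribute each term of the first polynomial:
  (-u)(-6u^2 - 8u + 7) = 6u^3 + 8u^2 - 7u
  (7)(-6u^2 - 8u + 7) = -42u^2 - 56u + 49
Sum: 6u^3 - 34u^2 - 63u + 49


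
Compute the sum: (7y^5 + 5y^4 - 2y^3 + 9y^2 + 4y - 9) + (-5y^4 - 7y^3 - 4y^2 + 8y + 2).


Align terms by degree and add:
  7y^5 + 5y^4 - 2y^3 + 9y^2 + 4y - 9
  -5y^4 - 7y^3 - 4y^2 + 8y + 2
= 7y^5 - 9y^3 + 5y^2 + 12y - 7


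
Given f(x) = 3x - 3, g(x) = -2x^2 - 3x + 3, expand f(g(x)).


Substitute g(x) into f:
f(g(x)) = 3*(-2x^2 - 3x + 3) + (-3)
Expand and combine: -6x^2 - 9x + 6


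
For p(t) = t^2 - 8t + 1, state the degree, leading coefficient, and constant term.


Highest power of t is 2, with coefficient 1. Constant term is 1.
Degree = 2, leading coefficient = 1, constant term = 1


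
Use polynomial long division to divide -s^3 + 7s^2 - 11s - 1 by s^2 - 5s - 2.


(-s^3 + 7s^2 - 11s - 1) / (s^2 - 5s - 2)
Step 1: -s * (s^2 - 5s - 2) = -s^3 + 5s^2 + 2s; subtract.
Step 2: 2 * (s^2 - 5s - 2) = 2s^2 - 10s - 4; subtract.
Quotient: -s + 2, Remainder: -3s + 3


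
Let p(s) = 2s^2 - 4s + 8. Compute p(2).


Using direct substitution:
  2 * (2)^2 = 8
  -4 * (2)^1 = -8
  constant: 8
Sum = 8 - 8 + 8 = 8


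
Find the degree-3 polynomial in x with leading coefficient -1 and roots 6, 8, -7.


p(x) = -(x - 6)(x - 8)(x + 7)
Expand: -x^3 + 7x^2 + 50x - 336


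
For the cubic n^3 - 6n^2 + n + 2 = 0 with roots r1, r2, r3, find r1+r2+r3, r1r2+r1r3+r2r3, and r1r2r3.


Monic cubic n^3+bn^2+cn+d=0: sum=-b, pairwise sum=c, product=-d.
b=-6, c=1, d=2
r1+r2+r3 = 6
r1r2+r1r3+r2r3 = 1
r1r2r3 = -2


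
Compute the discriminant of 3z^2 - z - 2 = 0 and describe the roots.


D = b^2 - 4ac = (-1)^2 - 4(3)(-2) = 1 + 24 = 25
Since D > 0: two distinct rational roots


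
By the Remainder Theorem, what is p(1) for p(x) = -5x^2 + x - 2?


By the Remainder Theorem, the remainder equals p(1):
  -5*(1)^2 = -5
  1*(1)^1 = 1
  constant: -2
Sum: -5 + 1 - 2 = -6


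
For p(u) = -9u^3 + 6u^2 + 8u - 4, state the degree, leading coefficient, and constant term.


Highest power of u is 3, with coefficient -9. Constant term is -4.
Degree = 3, leading coefficient = -9, constant term = -4


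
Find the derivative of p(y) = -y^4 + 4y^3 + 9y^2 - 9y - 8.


Apply the power rule term by term:
  d/dy(-y^4) = -4y^3
  d/dy(4y^3) = 12y^2
  d/dy(9y^2) = 18y
  d/dy(-9y) = -9
  d/dy(-8) = 0
p'(y) = -4y^3 + 12y^2 + 18y - 9


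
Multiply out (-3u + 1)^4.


Expand (-3u + 1)^4 by repeated multiplication:
  (-3u + 1)^2 = 9u^2 - 6u + 1
  (-3u + 1)^3 = -27u^3 + 27u^2 - 9u + 1
= 81u^4 - 108u^3 + 54u^2 - 12u + 1


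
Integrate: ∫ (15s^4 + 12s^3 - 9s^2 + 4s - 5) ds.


Reverse power rule on each term:
  ∫ 15s^4 ds = 3s^5
  ∫ 12s^3 ds = 3s^4
  ∫ -9s^2 ds = -3s^3
  ∫ 4s ds = 2s^2
  ∫ -5 ds = -5s
F(s) = 3s^5 + 3s^4 - 3s^3 + 2s^2 - 5s + C


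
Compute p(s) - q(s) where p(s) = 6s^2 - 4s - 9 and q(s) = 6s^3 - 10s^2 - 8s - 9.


Distribute the minus sign:
  (6s^2 - 4s - 9)
- (6s^3 - 10s^2 - 8s - 9)
Negate second polynomial: -6s^3 + 10s^2 + 8s + 9
Add: -6s^3 + 16s^2 + 4s


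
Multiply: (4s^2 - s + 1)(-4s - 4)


Distribute each term of the first polynomial:
  (4s^2)(-4s - 4) = -16s^3 - 16s^2
  (-s)(-4s - 4) = 4s^2 + 4s
  (1)(-4s - 4) = -4s - 4
Sum: -16s^3 - 12s^2 - 4


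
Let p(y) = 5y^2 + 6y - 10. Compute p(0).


Using direct substitution:
  5 * (0)^2 = 0
  6 * (0)^1 = 0
  constant: -10
Sum = 0 + 0 - 10 = -10


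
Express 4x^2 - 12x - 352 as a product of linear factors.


Roots satisfy r1 + r2 = -b/a = 3 and r1*r2 = c/a = -88.
So r1 = -8, r2 = 11.
4x^2 - 12x - 352 = 4(x - r1)(x - r2) = 4(x + 8)(x - 11)


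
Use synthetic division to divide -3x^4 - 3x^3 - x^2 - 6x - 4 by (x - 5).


Synthetic division with c = 5. Coefficients: -3, -3, -1, -6, -4
Bring down -3.
  -3 * 5 = -15; -15 - 3 = -18
  -18 * 5 = -90; -90 - 1 = -91
  -91 * 5 = -455; -455 - 6 = -461
  -461 * 5 = -2305; -2305 - 4 = -2309
Quotient: -3x^3 - 18x^2 - 91x - 461, Remainder: -2309


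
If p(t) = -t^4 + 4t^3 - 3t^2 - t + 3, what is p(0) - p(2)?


p(0) = 3
p(2) = 5
p(0) - p(2) = 3 - 5 = -2


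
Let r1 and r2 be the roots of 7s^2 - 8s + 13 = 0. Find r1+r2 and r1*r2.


For as^2+bs+c=0: sum = -b/a, product = c/a.
a=7, b=-8, c=13
Sum = -(-8)/7 = 8/7
Product = (13)/7 = 13/7


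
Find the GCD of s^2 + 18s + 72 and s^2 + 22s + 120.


Factor each:
  s^2 + 18s + 72 = (s + 12)(s + 6)
  s^2 + 22s + 120 = (s + 12)(s + 10)
Common monic factor: s + 12


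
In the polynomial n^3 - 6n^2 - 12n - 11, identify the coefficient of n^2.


Read off the coefficient of n^2: -6


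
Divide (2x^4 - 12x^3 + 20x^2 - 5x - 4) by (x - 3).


(2x^4 - 12x^3 + 20x^2 - 5x - 4) / (x - 3)
Step 1: 2x^3 * (x - 3) = 2x^4 - 6x^3; subtract.
Step 2: -6x^2 * (x - 3) = -6x^3 + 18x^2; subtract.
Step 3: 2x * (x - 3) = 2x^2 - 6x; subtract.
Step 4: 1 * (x - 3) = x - 3; subtract.
Quotient: 2x^3 - 6x^2 + 2x + 1, Remainder: -1


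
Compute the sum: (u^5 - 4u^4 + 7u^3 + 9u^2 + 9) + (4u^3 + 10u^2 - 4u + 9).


Align terms by degree and add:
  u^5 - 4u^4 + 7u^3 + 9u^2 + 9
+ 4u^3 + 10u^2 - 4u + 9
= u^5 - 4u^4 + 11u^3 + 19u^2 - 4u + 18


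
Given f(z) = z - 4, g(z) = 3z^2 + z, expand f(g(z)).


Substitute g(z) into f:
f(g(z)) = 1*(3z^2 + z) + (-4)
Expand and combine: 3z^2 + z - 4


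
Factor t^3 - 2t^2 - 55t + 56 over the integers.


Try integer roots (divisors of 56). t=-7: p(-7)=0.
Divide out (t + 7): quotient is t^2 - 9t + 8.
Factor the quadratic: (t - 1)(t - 8)
Result: (t + 7)(t - 1)(t - 8)


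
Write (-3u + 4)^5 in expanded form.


Expand (-3u + 4)^5 by repeated multiplication:
  (-3u + 4)^2 = 9u^2 - 24u + 16
  (-3u + 4)^3 = -27u^3 + 108u^2 - 144u + 64
  (-3u + 4)^4 = 81u^4 - 432u^3 + 864u^2 - 768u + 256
= -243u^5 + 1620u^4 - 4320u^3 + 5760u^2 - 3840u + 1024


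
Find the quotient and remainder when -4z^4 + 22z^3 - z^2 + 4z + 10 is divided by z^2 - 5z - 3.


(-4z^4 + 22z^3 - z^2 + 4z + 10) / (z^2 - 5z - 3)
Step 1: -4z^2 * (z^2 - 5z - 3) = -4z^4 + 20z^3 + 12z^2; subtract.
Step 2: 2z * (z^2 - 5z - 3) = 2z^3 - 10z^2 - 6z; subtract.
Step 3: -3 * (z^2 - 5z - 3) = -3z^2 + 15z + 9; subtract.
Quotient: -4z^2 + 2z - 3, Remainder: -5z + 1


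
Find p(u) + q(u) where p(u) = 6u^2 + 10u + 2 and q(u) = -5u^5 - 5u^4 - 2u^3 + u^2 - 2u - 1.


Align terms by degree and add:
  6u^2 + 10u + 2
  -5u^5 - 5u^4 - 2u^3 + u^2 - 2u - 1
= -5u^5 - 5u^4 - 2u^3 + 7u^2 + 8u + 1


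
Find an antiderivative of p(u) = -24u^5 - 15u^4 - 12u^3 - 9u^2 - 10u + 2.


Reverse power rule on each term:
  ∫ -24u^5 du = -4u^6
  ∫ -15u^4 du = -3u^5
  ∫ -12u^3 du = -3u^4
  ∫ -9u^2 du = -3u^3
  ∫ -10u du = -5u^2
  ∫ 2 du = 2u
F(u) = -4u^6 - 3u^5 - 3u^4 - 3u^3 - 5u^2 + 2u + C


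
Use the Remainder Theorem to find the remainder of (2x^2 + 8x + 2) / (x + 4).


By the Remainder Theorem, the remainder equals p(-4):
  2*(-4)^2 = 32
  8*(-4)^1 = -32
  constant: 2
Sum: 32 - 32 + 2 = 2


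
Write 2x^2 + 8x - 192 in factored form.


Roots satisfy r1 + r2 = -b/a = -4 and r1*r2 = c/a = -96.
So r1 = 8, r2 = -12.
2x^2 + 8x - 192 = 2(x - r1)(x - r2) = 2(x - 8)(x + 12)


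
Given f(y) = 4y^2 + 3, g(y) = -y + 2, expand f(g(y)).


Substitute g(y) into f:
f(g(y)) = 4*(-y + 2)^2 + 3
(-y + 2)^2 = y^2 - 4y + 4
Expand and combine: 4y^2 - 16y + 19


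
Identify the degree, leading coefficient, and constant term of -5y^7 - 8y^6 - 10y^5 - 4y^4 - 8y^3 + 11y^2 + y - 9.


Highest power of y is 7, with coefficient -5. Constant term is -9.
Degree = 7, leading coefficient = -5, constant term = -9


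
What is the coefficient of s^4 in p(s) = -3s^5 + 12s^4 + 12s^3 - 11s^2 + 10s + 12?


Read off the coefficient of s^4: 12


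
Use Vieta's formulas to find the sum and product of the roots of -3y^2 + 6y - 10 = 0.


For ay^2+by+c=0: sum = -b/a, product = c/a.
a=-3, b=6, c=-10
Sum = -(6)/-3 = 2
Product = (-10)/-3 = 10/3


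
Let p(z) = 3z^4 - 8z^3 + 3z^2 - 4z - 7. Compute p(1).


Using direct substitution:
  3 * (1)^4 = 3
  -8 * (1)^3 = -8
  3 * (1)^2 = 3
  -4 * (1)^1 = -4
  constant: -7
Sum = 3 - 8 + 3 - 4 - 7 = -13


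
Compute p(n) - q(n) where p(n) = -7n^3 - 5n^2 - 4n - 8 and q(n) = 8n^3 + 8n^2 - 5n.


Distribute the minus sign:
  (-7n^3 - 5n^2 - 4n - 8)
- (8n^3 + 8n^2 - 5n)
Negate second polynomial: -8n^3 - 8n^2 + 5n
Add: -15n^3 - 13n^2 + n - 8


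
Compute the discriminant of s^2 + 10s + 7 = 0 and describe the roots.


D = b^2 - 4ac = (10)^2 - 4(1)(7) = 100 - 28 = 72
Since D > 0: two distinct irrational roots


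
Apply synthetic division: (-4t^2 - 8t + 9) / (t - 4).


Synthetic division with c = 4. Coefficients: -4, -8, 9
Bring down -4.
  -4 * 4 = -16; -16 - 8 = -24
  -24 * 4 = -96; -96 + 9 = -87
Quotient: -4t - 24, Remainder: -87


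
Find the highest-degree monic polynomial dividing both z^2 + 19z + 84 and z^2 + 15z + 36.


Factor each:
  z^2 + 19z + 84 = (z + 12)(z + 7)
  z^2 + 15z + 36 = (z + 12)(z + 3)
Common monic factor: z + 12


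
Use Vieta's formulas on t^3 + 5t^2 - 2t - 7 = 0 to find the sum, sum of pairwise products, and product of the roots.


Monic cubic t^3+bt^2+ct+d=0: sum=-b, pairwise sum=c, product=-d.
b=5, c=-2, d=-7
r1+r2+r3 = -5
r1r2+r1r3+r2r3 = -2
r1r2r3 = 7


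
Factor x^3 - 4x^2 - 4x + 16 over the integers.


Try integer roots (divisors of 16). x=2: p(2)=0.
Divide out (x - 2): quotient is x^2 - 2x - 8.
Factor the quadratic: (x - 4)(x + 2)
Result: (x - 2)(x - 4)(x + 2)


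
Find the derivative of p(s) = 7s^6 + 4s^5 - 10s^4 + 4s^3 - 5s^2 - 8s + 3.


Apply the power rule term by term:
  d/ds(7s^6) = 42s^5
  d/ds(4s^5) = 20s^4
  d/ds(-10s^4) = -40s^3
  d/ds(4s^3) = 12s^2
  d/ds(-5s^2) = -10s
  d/ds(-8s) = -8
  d/ds(3) = 0
p'(s) = 42s^5 + 20s^4 - 40s^3 + 12s^2 - 10s - 8


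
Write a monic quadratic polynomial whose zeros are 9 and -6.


p(y) = (y - 9)(y + 6)
Expand: y^2 - 3y - 54


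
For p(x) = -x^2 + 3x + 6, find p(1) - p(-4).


p(1) = 8
p(-4) = -22
p(1) - p(-4) = 8 + 22 = 30


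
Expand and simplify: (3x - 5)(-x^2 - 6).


Distribute each term of the first polynomial:
  (3x)(-x^2 - 6) = -3x^3 - 18x
  (-5)(-x^2 - 6) = 5x^2 + 30
Sum: -3x^3 + 5x^2 - 18x + 30


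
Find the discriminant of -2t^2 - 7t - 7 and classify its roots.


D = b^2 - 4ac = (-7)^2 - 4(-2)(-7) = 49 - 56 = -7
Since D < 0: two complex conjugate roots (no real roots)


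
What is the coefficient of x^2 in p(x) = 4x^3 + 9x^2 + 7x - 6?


Read off the coefficient of x^2: 9


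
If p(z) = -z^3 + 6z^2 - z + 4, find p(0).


Using direct substitution:
  -1 * (0)^3 = 0
  6 * (0)^2 = 0
  -1 * (0)^1 = 0
  constant: 4
Sum = 0 + 0 + 0 + 4 = 4


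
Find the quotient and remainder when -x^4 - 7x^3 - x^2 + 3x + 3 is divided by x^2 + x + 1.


(-x^4 - 7x^3 - x^2 + 3x + 3) / (x^2 + x + 1)
Step 1: -x^2 * (x^2 + x + 1) = -x^4 - x^3 - x^2; subtract.
Step 2: -6x * (x^2 + x + 1) = -6x^3 - 6x^2 - 6x; subtract.
Step 3: 6 * (x^2 + x + 1) = 6x^2 + 6x + 6; subtract.
Quotient: -x^2 - 6x + 6, Remainder: 3x - 3


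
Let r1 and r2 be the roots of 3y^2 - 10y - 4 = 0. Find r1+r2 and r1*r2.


For ay^2+by+c=0: sum = -b/a, product = c/a.
a=3, b=-10, c=-4
Sum = -(-10)/3 = 10/3
Product = (-4)/3 = -4/3


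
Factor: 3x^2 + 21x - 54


Roots satisfy r1 + r2 = -b/a = -7 and r1*r2 = c/a = -18.
So r1 = -9, r2 = 2.
3x^2 + 21x - 54 = 3(x - r1)(x - r2) = 3(x + 9)(x - 2)


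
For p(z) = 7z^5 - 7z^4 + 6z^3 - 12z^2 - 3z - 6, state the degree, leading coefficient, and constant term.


Highest power of z is 5, with coefficient 7. Constant term is -6.
Degree = 5, leading coefficient = 7, constant term = -6


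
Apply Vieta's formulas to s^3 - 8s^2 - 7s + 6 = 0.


Monic cubic s^3+bs^2+cs+d=0: sum=-b, pairwise sum=c, product=-d.
b=-8, c=-7, d=6
r1+r2+r3 = 8
r1r2+r1r3+r2r3 = -7
r1r2r3 = -6


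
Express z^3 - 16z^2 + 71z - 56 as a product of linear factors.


Try integer roots (divisors of -56). z=1: p(1)=0.
Divide out (z - 1): quotient is z^2 - 15z + 56.
Factor the quadratic: (z - 7)(z - 8)
Result: (z - 1)(z - 7)(z - 8)


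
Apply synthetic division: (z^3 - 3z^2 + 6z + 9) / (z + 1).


Synthetic division with c = -1. Coefficients: 1, -3, 6, 9
Bring down 1.
  1 * -1 = -1; -1 - 3 = -4
  -4 * -1 = 4; 4 + 6 = 10
  10 * -1 = -10; -10 + 9 = -1
Quotient: z^2 - 4z + 10, Remainder: -1


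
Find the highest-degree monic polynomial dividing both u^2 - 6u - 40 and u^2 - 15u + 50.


Factor each:
  u^2 - 6u - 40 = (u - 10)(u + 4)
  u^2 - 15u + 50 = (u - 10)(u - 5)
Common monic factor: u - 10


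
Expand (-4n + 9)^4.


Expand (-4n + 9)^4 by repeated multiplication:
  (-4n + 9)^2 = 16n^2 - 72n + 81
  (-4n + 9)^3 = -64n^3 + 432n^2 - 972n + 729
= 256n^4 - 2304n^3 + 7776n^2 - 11664n + 6561


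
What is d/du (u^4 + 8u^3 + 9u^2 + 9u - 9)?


Apply the power rule term by term:
  d/du(u^4) = 4u^3
  d/du(8u^3) = 24u^2
  d/du(9u^2) = 18u
  d/du(9u) = 9
  d/du(-9) = 0
p'(u) = 4u^3 + 24u^2 + 18u + 9


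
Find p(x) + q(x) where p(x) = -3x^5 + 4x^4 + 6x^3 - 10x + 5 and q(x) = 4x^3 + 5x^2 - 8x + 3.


Align terms by degree and add:
  -3x^5 + 4x^4 + 6x^3 - 10x + 5
+ 4x^3 + 5x^2 - 8x + 3
= -3x^5 + 4x^4 + 10x^3 + 5x^2 - 18x + 8


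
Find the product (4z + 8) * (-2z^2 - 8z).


Distribute each term of the first polynomial:
  (4z)(-2z^2 - 8z) = -8z^3 - 32z^2
  (8)(-2z^2 - 8z) = -16z^2 - 64z
Sum: -8z^3 - 48z^2 - 64z


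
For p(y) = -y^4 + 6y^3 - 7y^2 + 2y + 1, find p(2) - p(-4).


p(2) = 9
p(-4) = -759
p(2) - p(-4) = 9 + 759 = 768


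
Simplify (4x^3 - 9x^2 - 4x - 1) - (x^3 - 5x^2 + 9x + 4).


Distribute the minus sign:
  (4x^3 - 9x^2 - 4x - 1)
- (x^3 - 5x^2 + 9x + 4)
Negate second polynomial: -x^3 + 5x^2 - 9x - 4
Add: 3x^3 - 4x^2 - 13x - 5


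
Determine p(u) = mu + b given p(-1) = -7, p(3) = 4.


p(u) = mu + b. Using p(-1)=-7, p(3)=4:
m = (-7 - 4)/(-1 - 3) = -11/-4 = 11/4
b = -7 - m*(-1) = -7 + 11/4 = -17/4
p(u) = (11/4)u - (17/4)


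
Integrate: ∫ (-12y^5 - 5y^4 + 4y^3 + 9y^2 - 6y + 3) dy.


Reverse power rule on each term:
  ∫ -12y^5 dy = -2y^6
  ∫ -5y^4 dy = -y^5
  ∫ 4y^3 dy = y^4
  ∫ 9y^2 dy = 3y^3
  ∫ -6y dy = -3y^2
  ∫ 3 dy = 3y
F(y) = -2y^6 - y^5 + y^4 + 3y^3 - 3y^2 + 3y + C


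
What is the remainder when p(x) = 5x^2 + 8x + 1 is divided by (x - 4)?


By the Remainder Theorem, the remainder equals p(4):
  5*(4)^2 = 80
  8*(4)^1 = 32
  constant: 1
Sum: 80 + 32 + 1 = 113


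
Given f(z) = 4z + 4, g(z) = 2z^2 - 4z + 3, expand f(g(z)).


Substitute g(z) into f:
f(g(z)) = 4*(2z^2 - 4z + 3) + 4
Expand and combine: 8z^2 - 16z + 16


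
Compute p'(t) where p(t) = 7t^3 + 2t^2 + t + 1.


Apply the power rule term by term:
  d/dt(7t^3) = 21t^2
  d/dt(2t^2) = 4t
  d/dt(t) = 1
  d/dt(1) = 0
p'(t) = 21t^2 + 4t + 1


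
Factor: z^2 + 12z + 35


Roots satisfy r1 + r2 = -b/a = -12 and r1*r2 = c/a = 35.
So r1 = -7, r2 = -5.
z^2 + 12z + 35 = (z - r1)(z - r2) = (z + 7)(z + 5)


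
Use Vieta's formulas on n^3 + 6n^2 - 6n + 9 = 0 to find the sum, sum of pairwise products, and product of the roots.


Monic cubic n^3+bn^2+cn+d=0: sum=-b, pairwise sum=c, product=-d.
b=6, c=-6, d=9
r1+r2+r3 = -6
r1r2+r1r3+r2r3 = -6
r1r2r3 = -9


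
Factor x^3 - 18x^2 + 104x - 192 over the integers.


Try integer roots (divisors of -192). x=6: p(6)=0.
Divide out (x - 6): quotient is x^2 - 12x + 32.
Factor the quadratic: (x - 8)(x - 4)
Result: (x - 6)(x - 8)(x - 4)


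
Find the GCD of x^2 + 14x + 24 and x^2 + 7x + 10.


Factor each:
  x^2 + 14x + 24 = (x + 2)(x + 12)
  x^2 + 7x + 10 = (x + 2)(x + 5)
Common monic factor: x + 2


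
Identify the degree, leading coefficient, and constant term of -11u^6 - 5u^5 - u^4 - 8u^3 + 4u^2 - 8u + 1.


Highest power of u is 6, with coefficient -11. Constant term is 1.
Degree = 6, leading coefficient = -11, constant term = 1


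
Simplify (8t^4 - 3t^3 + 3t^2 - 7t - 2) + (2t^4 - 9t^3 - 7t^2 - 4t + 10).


Align terms by degree and add:
  8t^4 - 3t^3 + 3t^2 - 7t - 2
+ 2t^4 - 9t^3 - 7t^2 - 4t + 10
= 10t^4 - 12t^3 - 4t^2 - 11t + 8


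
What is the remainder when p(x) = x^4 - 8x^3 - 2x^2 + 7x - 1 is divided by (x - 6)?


By the Remainder Theorem, the remainder equals p(6):
  1*(6)^4 = 1296
  -8*(6)^3 = -1728
  -2*(6)^2 = -72
  7*(6)^1 = 42
  constant: -1
Sum: 1296 - 1728 - 72 + 42 - 1 = -463


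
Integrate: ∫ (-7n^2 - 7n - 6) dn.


Reverse power rule on each term:
  ∫ -7n^2 dn = -(7/3)n^3
  ∫ -7n dn = -(7/2)n^2
  ∫ -6 dn = -6n
F(n) = -(7/3)n^3 - (7/2)n^2 - 6n + C


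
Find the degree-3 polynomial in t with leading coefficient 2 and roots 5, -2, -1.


p(t) = 2(t - 5)(t + 2)(t + 1)
Expand: 2t^3 - 4t^2 - 26t - 20


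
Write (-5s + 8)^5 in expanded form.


Expand (-5s + 8)^5 by repeated multiplication:
  (-5s + 8)^2 = 25s^2 - 80s + 64
  (-5s + 8)^3 = -125s^3 + 600s^2 - 960s + 512
  (-5s + 8)^4 = 625s^4 - 4000s^3 + 9600s^2 - 10240s + 4096
= -3125s^5 + 25000s^4 - 80000s^3 + 128000s^2 - 102400s + 32768


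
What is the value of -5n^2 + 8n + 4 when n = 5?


Using direct substitution:
  -5 * (5)^2 = -125
  8 * (5)^1 = 40
  constant: 4
Sum = -125 + 40 + 4 = -81


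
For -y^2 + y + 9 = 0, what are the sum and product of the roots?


For ay^2+by+c=0: sum = -b/a, product = c/a.
a=-1, b=1, c=9
Sum = -(1)/-1 = 1
Product = (9)/-1 = -9


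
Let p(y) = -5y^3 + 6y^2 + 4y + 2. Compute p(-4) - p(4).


p(-4) = 402
p(4) = -206
p(-4) - p(4) = 402 + 206 = 608


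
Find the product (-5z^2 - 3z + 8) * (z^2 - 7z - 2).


Distribute each term of the first polynomial:
  (-5z^2)(z^2 - 7z - 2) = -5z^4 + 35z^3 + 10z^2
  (-3z)(z^2 - 7z - 2) = -3z^3 + 21z^2 + 6z
  (8)(z^2 - 7z - 2) = 8z^2 - 56z - 16
Sum: -5z^4 + 32z^3 + 39z^2 - 50z - 16


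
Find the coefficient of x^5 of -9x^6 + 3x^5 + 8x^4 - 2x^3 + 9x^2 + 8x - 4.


Read off the coefficient of x^5: 3


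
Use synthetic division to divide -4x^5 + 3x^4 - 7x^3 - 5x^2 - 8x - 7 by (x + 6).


Synthetic division with c = -6. Coefficients: -4, 3, -7, -5, -8, -7
Bring down -4.
  -4 * -6 = 24; 24 + 3 = 27
  27 * -6 = -162; -162 - 7 = -169
  -169 * -6 = 1014; 1014 - 5 = 1009
  1009 * -6 = -6054; -6054 - 8 = -6062
  -6062 * -6 = 36372; 36372 - 7 = 36365
Quotient: -4x^4 + 27x^3 - 169x^2 + 1009x - 6062, Remainder: 36365


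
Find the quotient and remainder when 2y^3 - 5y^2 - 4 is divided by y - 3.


(2y^3 - 5y^2 - 4) / (y - 3)
Step 1: 2y^2 * (y - 3) = 2y^3 - 6y^2; subtract.
Step 2: y * (y - 3) = y^2 - 3y; subtract.
Step 3: 3 * (y - 3) = 3y - 9; subtract.
Quotient: 2y^2 + y + 3, Remainder: 5


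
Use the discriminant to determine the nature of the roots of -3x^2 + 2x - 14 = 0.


D = b^2 - 4ac = (2)^2 - 4(-3)(-14) = 4 - 168 = -164
Since D < 0: two complex conjugate roots (no real roots)


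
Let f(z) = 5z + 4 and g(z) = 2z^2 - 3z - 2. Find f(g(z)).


Substitute g(z) into f:
f(g(z)) = 5*(2z^2 - 3z - 2) + 4
Expand and combine: 10z^2 - 15z - 6


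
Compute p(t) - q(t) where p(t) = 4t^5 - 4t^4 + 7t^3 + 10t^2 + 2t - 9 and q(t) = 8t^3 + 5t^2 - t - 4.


Distribute the minus sign:
  (4t^5 - 4t^4 + 7t^3 + 10t^2 + 2t - 9)
- (8t^3 + 5t^2 - t - 4)
Negate second polynomial: -8t^3 - 5t^2 + t + 4
Add: 4t^5 - 4t^4 - t^3 + 5t^2 + 3t - 5


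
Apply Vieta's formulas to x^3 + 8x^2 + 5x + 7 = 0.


Monic cubic x^3+bx^2+cx+d=0: sum=-b, pairwise sum=c, product=-d.
b=8, c=5, d=7
r1+r2+r3 = -8
r1r2+r1r3+r2r3 = 5
r1r2r3 = -7


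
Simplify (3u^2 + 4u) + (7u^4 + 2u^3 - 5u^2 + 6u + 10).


Align terms by degree and add:
  3u^2 + 4u
+ 7u^4 + 2u^3 - 5u^2 + 6u + 10
= 7u^4 + 2u^3 - 2u^2 + 10u + 10


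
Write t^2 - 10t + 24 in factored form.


Roots satisfy r1 + r2 = -b/a = 10 and r1*r2 = c/a = 24.
So r1 = 4, r2 = 6.
t^2 - 10t + 24 = (t - r1)(t - r2) = (t - 4)(t - 6)


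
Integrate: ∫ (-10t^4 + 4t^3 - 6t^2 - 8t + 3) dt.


Reverse power rule on each term:
  ∫ -10t^4 dt = -2t^5
  ∫ 4t^3 dt = t^4
  ∫ -6t^2 dt = -2t^3
  ∫ -8t dt = -4t^2
  ∫ 3 dt = 3t
F(t) = -2t^5 + t^4 - 2t^3 - 4t^2 + 3t + C


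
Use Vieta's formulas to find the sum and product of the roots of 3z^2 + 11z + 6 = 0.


For az^2+bz+c=0: sum = -b/a, product = c/a.
a=3, b=11, c=6
Sum = -(11)/3 = -11/3
Product = (6)/3 = 2


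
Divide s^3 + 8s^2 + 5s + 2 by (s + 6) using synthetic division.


Synthetic division with c = -6. Coefficients: 1, 8, 5, 2
Bring down 1.
  1 * -6 = -6; -6 + 8 = 2
  2 * -6 = -12; -12 + 5 = -7
  -7 * -6 = 42; 42 + 2 = 44
Quotient: s^2 + 2s - 7, Remainder: 44


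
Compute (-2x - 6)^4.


Expand (-2x - 6)^4 by repeated multiplication:
  (-2x - 6)^2 = 4x^2 + 24x + 36
  (-2x - 6)^3 = -8x^3 - 72x^2 - 216x - 216
= 16x^4 + 192x^3 + 864x^2 + 1728x + 1296


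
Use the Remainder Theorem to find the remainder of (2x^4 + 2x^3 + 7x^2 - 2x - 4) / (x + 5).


By the Remainder Theorem, the remainder equals p(-5):
  2*(-5)^4 = 1250
  2*(-5)^3 = -250
  7*(-5)^2 = 175
  -2*(-5)^1 = 10
  constant: -4
Sum: 1250 - 250 + 175 + 10 - 4 = 1181


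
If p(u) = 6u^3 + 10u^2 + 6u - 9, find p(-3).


Using direct substitution:
  6 * (-3)^3 = -162
  10 * (-3)^2 = 90
  6 * (-3)^1 = -18
  constant: -9
Sum = -162 + 90 - 18 - 9 = -99


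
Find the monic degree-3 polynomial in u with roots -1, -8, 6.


p(u) = (u + 1)(u + 8)(u - 6)
Expand: u^3 + 3u^2 - 46u - 48


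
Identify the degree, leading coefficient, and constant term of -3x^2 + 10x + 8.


Highest power of x is 2, with coefficient -3. Constant term is 8.
Degree = 2, leading coefficient = -3, constant term = 8


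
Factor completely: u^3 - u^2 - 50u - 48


Try integer roots (divisors of -48). u=-6: p(-6)=0.
Divide out (u + 6): quotient is u^2 - 7u - 8.
Factor the quadratic: (u - 8)(u + 1)
Result: (u + 6)(u - 8)(u + 1)


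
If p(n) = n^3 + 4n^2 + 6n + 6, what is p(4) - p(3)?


p(4) = 158
p(3) = 87
p(4) - p(3) = 158 - 87 = 71


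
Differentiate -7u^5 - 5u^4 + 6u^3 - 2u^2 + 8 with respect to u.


Apply the power rule term by term:
  d/du(-7u^5) = -35u^4
  d/du(-5u^4) = -20u^3
  d/du(6u^3) = 18u^2
  d/du(-2u^2) = -4u
  d/du(8) = 0
p'(u) = -35u^4 - 20u^3 + 18u^2 - 4u


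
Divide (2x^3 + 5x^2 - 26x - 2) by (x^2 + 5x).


(2x^3 + 5x^2 - 26x - 2) / (x^2 + 5x)
Step 1: 2x * (x^2 + 5x) = 2x^3 + 10x^2; subtract.
Step 2: -5 * (x^2 + 5x) = -5x^2 - 25x; subtract.
Quotient: 2x - 5, Remainder: -x - 2


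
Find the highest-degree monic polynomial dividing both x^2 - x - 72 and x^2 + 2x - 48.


Factor each:
  x^2 - x - 72 = (x + 8)(x - 9)
  x^2 + 2x - 48 = (x + 8)(x - 6)
Common monic factor: x + 8


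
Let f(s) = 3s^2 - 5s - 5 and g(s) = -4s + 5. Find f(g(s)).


Substitute g(s) into f:
f(g(s)) = 3*(-4s + 5)^2 + (-5)*(-4s + 5) + (-5)
(-4s + 5)^2 = 16s^2 - 40s + 25
Expand and combine: 48s^2 - 100s + 45


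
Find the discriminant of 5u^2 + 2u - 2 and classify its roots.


D = b^2 - 4ac = (2)^2 - 4(5)(-2) = 4 + 40 = 44
Since D > 0: two distinct irrational roots


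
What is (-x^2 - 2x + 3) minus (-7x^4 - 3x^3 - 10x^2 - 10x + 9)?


Distribute the minus sign:
  (-x^2 - 2x + 3)
- (-7x^4 - 3x^3 - 10x^2 - 10x + 9)
Negate second polynomial: 7x^4 + 3x^3 + 10x^2 + 10x - 9
Add: 7x^4 + 3x^3 + 9x^2 + 8x - 6


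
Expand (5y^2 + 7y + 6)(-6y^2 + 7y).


Distribute each term of the first polynomial:
  (5y^2)(-6y^2 + 7y) = -30y^4 + 35y^3
  (7y)(-6y^2 + 7y) = -42y^3 + 49y^2
  (6)(-6y^2 + 7y) = -36y^2 + 42y
Sum: -30y^4 - 7y^3 + 13y^2 + 42y


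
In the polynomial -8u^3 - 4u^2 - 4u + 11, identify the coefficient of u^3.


Read off the coefficient of u^3: -8


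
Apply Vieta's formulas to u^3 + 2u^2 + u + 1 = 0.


Monic cubic u^3+bu^2+cu+d=0: sum=-b, pairwise sum=c, product=-d.
b=2, c=1, d=1
r1+r2+r3 = -2
r1r2+r1r3+r2r3 = 1
r1r2r3 = -1


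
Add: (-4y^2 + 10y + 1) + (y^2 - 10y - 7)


Align terms by degree and add:
  -4y^2 + 10y + 1
+ y^2 - 10y - 7
= -3y^2 - 6


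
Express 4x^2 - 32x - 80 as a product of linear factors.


Roots satisfy r1 + r2 = -b/a = 8 and r1*r2 = c/a = -20.
So r1 = 10, r2 = -2.
4x^2 - 32x - 80 = 4(x - r1)(x - r2) = 4(x - 10)(x + 2)


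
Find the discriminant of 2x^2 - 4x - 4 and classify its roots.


D = b^2 - 4ac = (-4)^2 - 4(2)(-4) = 16 + 32 = 48
Since D > 0: two distinct irrational roots


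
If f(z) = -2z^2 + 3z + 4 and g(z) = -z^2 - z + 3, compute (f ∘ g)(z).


Substitute g(z) into f:
f(g(z)) = -2*(-z^2 - z + 3)^2 + 3*(-z^2 - z + 3) + 4
(-z^2 - z + 3)^2 = z^4 + 2z^3 - 5z^2 - 6z + 9
Expand and combine: -2z^4 - 4z^3 + 7z^2 + 9z - 5


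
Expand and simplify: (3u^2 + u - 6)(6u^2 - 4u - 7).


Distribute each term of the first polynomial:
  (3u^2)(6u^2 - 4u - 7) = 18u^4 - 12u^3 - 21u^2
  (u)(6u^2 - 4u - 7) = 6u^3 - 4u^2 - 7u
  (-6)(6u^2 - 4u - 7) = -36u^2 + 24u + 42
Sum: 18u^4 - 6u^3 - 61u^2 + 17u + 42


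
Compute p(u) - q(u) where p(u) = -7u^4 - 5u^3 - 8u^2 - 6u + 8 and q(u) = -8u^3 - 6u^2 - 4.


Distribute the minus sign:
  (-7u^4 - 5u^3 - 8u^2 - 6u + 8)
- (-8u^3 - 6u^2 - 4)
Negate second polynomial: 8u^3 + 6u^2 + 4
Add: -7u^4 + 3u^3 - 2u^2 - 6u + 12


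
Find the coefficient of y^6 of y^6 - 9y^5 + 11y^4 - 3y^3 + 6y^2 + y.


Read off the coefficient of y^6: 1


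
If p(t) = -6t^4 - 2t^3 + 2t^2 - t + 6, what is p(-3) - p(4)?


p(-3) = -405
p(4) = -1630
p(-3) - p(4) = -405 + 1630 = 1225


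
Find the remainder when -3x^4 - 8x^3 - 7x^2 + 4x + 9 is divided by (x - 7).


By the Remainder Theorem, the remainder equals p(7):
  -3*(7)^4 = -7203
  -8*(7)^3 = -2744
  -7*(7)^2 = -343
  4*(7)^1 = 28
  constant: 9
Sum: -7203 - 2744 - 343 + 28 + 9 = -10253


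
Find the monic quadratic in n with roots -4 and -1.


p(n) = (n + 4)(n + 1)
Expand: n^2 + 5n + 4


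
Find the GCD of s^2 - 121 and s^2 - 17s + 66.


Factor each:
  s^2 - 121 = (s - 11)(s + 11)
  s^2 - 17s + 66 = (s - 11)(s - 6)
Common monic factor: s - 11


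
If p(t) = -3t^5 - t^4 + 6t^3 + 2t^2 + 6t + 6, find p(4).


Using direct substitution:
  -3 * (4)^5 = -3072
  -1 * (4)^4 = -256
  6 * (4)^3 = 384
  2 * (4)^2 = 32
  6 * (4)^1 = 24
  constant: 6
Sum = -3072 - 256 + 384 + 32 + 24 + 6 = -2882


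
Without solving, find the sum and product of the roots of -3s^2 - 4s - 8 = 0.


For as^2+bs+c=0: sum = -b/a, product = c/a.
a=-3, b=-4, c=-8
Sum = -(-4)/-3 = -4/3
Product = (-8)/-3 = 8/3


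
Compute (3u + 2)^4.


Expand (3u + 2)^4 by repeated multiplication:
  (3u + 2)^2 = 9u^2 + 12u + 4
  (3u + 2)^3 = 27u^3 + 54u^2 + 36u + 8
= 81u^4 + 216u^3 + 216u^2 + 96u + 16


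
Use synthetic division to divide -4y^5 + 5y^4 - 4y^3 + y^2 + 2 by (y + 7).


Synthetic division with c = -7. Coefficients: -4, 5, -4, 1, 0, 2
Bring down -4.
  -4 * -7 = 28; 28 + 5 = 33
  33 * -7 = -231; -231 - 4 = -235
  -235 * -7 = 1645; 1645 + 1 = 1646
  1646 * -7 = -11522; -11522 + 0 = -11522
  -11522 * -7 = 80654; 80654 + 2 = 80656
Quotient: -4y^4 + 33y^3 - 235y^2 + 1646y - 11522, Remainder: 80656


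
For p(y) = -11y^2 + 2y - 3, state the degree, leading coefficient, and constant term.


Highest power of y is 2, with coefficient -11. Constant term is -3.
Degree = 2, leading coefficient = -11, constant term = -3


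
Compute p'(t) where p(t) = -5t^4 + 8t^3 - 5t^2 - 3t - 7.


Apply the power rule term by term:
  d/dt(-5t^4) = -20t^3
  d/dt(8t^3) = 24t^2
  d/dt(-5t^2) = -10t
  d/dt(-3t) = -3
  d/dt(-7) = 0
p'(t) = -20t^3 + 24t^2 - 10t - 3


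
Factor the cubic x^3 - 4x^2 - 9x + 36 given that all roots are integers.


Try integer roots (divisors of 36). x=3: p(3)=0.
Divide out (x - 3): quotient is x^2 - x - 12.
Factor the quadratic: (x + 3)(x - 4)
Result: (x - 3)(x + 3)(x - 4)


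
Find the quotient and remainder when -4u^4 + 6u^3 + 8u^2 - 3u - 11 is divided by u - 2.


(-4u^4 + 6u^3 + 8u^2 - 3u - 11) / (u - 2)
Step 1: -4u^3 * (u - 2) = -4u^4 + 8u^3; subtract.
Step 2: -2u^2 * (u - 2) = -2u^3 + 4u^2; subtract.
Step 3: 4u * (u - 2) = 4u^2 - 8u; subtract.
Step 4: 5 * (u - 2) = 5u - 10; subtract.
Quotient: -4u^3 - 2u^2 + 4u + 5, Remainder: -1


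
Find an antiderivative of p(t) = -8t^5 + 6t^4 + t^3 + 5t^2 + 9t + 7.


Reverse power rule on each term:
  ∫ -8t^5 dt = -(4/3)t^6
  ∫ 6t^4 dt = (6/5)t^5
  ∫ t^3 dt = (1/4)t^4
  ∫ 5t^2 dt = (5/3)t^3
  ∫ 9t dt = (9/2)t^2
  ∫ 7 dt = 7t
F(t) = -(4/3)t^6 + (6/5)t^5 + (1/4)t^4 + (5/3)t^3 + (9/2)t^2 + 7t + C


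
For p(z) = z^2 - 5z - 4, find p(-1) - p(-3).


p(-1) = 2
p(-3) = 20
p(-1) - p(-3) = 2 - 20 = -18


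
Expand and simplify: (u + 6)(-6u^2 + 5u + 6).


Distribute each term of the first polynomial:
  (u)(-6u^2 + 5u + 6) = -6u^3 + 5u^2 + 6u
  (6)(-6u^2 + 5u + 6) = -36u^2 + 30u + 36
Sum: -6u^3 - 31u^2 + 36u + 36


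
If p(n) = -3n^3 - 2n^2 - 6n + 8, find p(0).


Using direct substitution:
  -3 * (0)^3 = 0
  -2 * (0)^2 = 0
  -6 * (0)^1 = 0
  constant: 8
Sum = 0 + 0 + 0 + 8 = 8


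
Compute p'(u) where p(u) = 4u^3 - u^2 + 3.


Apply the power rule term by term:
  d/du(4u^3) = 12u^2
  d/du(-u^2) = -2u
  d/du(3) = 0
p'(u) = 12u^2 - 2u


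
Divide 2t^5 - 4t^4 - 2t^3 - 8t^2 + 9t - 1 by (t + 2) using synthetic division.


Synthetic division with c = -2. Coefficients: 2, -4, -2, -8, 9, -1
Bring down 2.
  2 * -2 = -4; -4 - 4 = -8
  -8 * -2 = 16; 16 - 2 = 14
  14 * -2 = -28; -28 - 8 = -36
  -36 * -2 = 72; 72 + 9 = 81
  81 * -2 = -162; -162 - 1 = -163
Quotient: 2t^4 - 8t^3 + 14t^2 - 36t + 81, Remainder: -163


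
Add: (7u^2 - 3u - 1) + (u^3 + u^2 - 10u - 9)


Align terms by degree and add:
  7u^2 - 3u - 1
+ u^3 + u^2 - 10u - 9
= u^3 + 8u^2 - 13u - 10


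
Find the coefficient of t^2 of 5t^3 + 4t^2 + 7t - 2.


Read off the coefficient of t^2: 4


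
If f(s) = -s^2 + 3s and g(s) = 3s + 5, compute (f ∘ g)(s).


Substitute g(s) into f:
f(g(s)) = -1*(3s + 5)^2 + 3*(3s + 5)
(3s + 5)^2 = 9s^2 + 30s + 25
Expand and combine: -9s^2 - 21s - 10


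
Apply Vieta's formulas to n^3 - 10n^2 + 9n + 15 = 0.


Monic cubic n^3+bn^2+cn+d=0: sum=-b, pairwise sum=c, product=-d.
b=-10, c=9, d=15
r1+r2+r3 = 10
r1r2+r1r3+r2r3 = 9
r1r2r3 = -15


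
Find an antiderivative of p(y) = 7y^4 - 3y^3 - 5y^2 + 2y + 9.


Reverse power rule on each term:
  ∫ 7y^4 dy = (7/5)y^5
  ∫ -3y^3 dy = -(3/4)y^4
  ∫ -5y^2 dy = -(5/3)y^3
  ∫ 2y dy = y^2
  ∫ 9 dy = 9y
F(y) = (7/5)y^5 - (3/4)y^4 - (5/3)y^3 + y^2 + 9y + C


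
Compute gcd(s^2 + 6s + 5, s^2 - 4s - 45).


Factor each:
  s^2 + 6s + 5 = (s + 5)(s + 1)
  s^2 - 4s - 45 = (s + 5)(s - 9)
Common monic factor: s + 5


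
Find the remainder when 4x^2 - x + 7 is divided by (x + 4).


By the Remainder Theorem, the remainder equals p(-4):
  4*(-4)^2 = 64
  -1*(-4)^1 = 4
  constant: 7
Sum: 64 + 4 + 7 = 75


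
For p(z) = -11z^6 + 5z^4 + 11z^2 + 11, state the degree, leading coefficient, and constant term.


Highest power of z is 6, with coefficient -11. Constant term is 11.
Degree = 6, leading coefficient = -11, constant term = 11


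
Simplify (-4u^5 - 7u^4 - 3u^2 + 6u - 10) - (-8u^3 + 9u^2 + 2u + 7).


Distribute the minus sign:
  (-4u^5 - 7u^4 - 3u^2 + 6u - 10)
- (-8u^3 + 9u^2 + 2u + 7)
Negate second polynomial: 8u^3 - 9u^2 - 2u - 7
Add: -4u^5 - 7u^4 + 8u^3 - 12u^2 + 4u - 17


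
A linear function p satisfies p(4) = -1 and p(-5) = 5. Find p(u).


p(u) = mu + b. Using p(4)=-1, p(-5)=5:
m = (-1 - 5)/(4 + 5) = -6/9 = -2/3
b = -1 - m*(4) = -1 + 8/3 = 5/3
p(u) = -(2/3)u + (5/3)


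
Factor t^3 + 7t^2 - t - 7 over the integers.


Try integer roots (divisors of -7). t=-7: p(-7)=0.
Divide out (t + 7): quotient is t^2 - 1.
Factor the quadratic: (t - 1)(t + 1)
Result: (t + 7)(t - 1)(t + 1)


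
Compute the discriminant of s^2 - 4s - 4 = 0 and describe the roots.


D = b^2 - 4ac = (-4)^2 - 4(1)(-4) = 16 + 16 = 32
Since D > 0: two distinct irrational roots


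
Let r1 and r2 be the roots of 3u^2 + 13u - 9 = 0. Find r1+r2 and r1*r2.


For au^2+bu+c=0: sum = -b/a, product = c/a.
a=3, b=13, c=-9
Sum = -(13)/3 = -13/3
Product = (-9)/3 = -3


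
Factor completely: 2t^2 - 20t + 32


Roots satisfy r1 + r2 = -b/a = 10 and r1*r2 = c/a = 16.
So r1 = 8, r2 = 2.
2t^2 - 20t + 32 = 2(t - r1)(t - r2) = 2(t - 8)(t - 2)


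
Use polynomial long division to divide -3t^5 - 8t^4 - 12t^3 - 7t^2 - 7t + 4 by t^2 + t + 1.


(-3t^5 - 8t^4 - 12t^3 - 7t^2 - 7t + 4) / (t^2 + t + 1)
Step 1: -3t^3 * (t^2 + t + 1) = -3t^5 - 3t^4 - 3t^3; subtract.
Step 2: -5t^2 * (t^2 + t + 1) = -5t^4 - 5t^3 - 5t^2; subtract.
Step 3: -4t * (t^2 + t + 1) = -4t^3 - 4t^2 - 4t; subtract.
Step 4: 2 * (t^2 + t + 1) = 2t^2 + 2t + 2; subtract.
Quotient: -3t^3 - 5t^2 - 4t + 2, Remainder: -5t + 2


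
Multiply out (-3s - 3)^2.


Expand (-3s - 3)^2 by repeated multiplication:
= 9s^2 + 18s + 9


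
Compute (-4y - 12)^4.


Expand (-4y - 12)^4 by repeated multiplication:
  (-4y - 12)^2 = 16y^2 + 96y + 144
  (-4y - 12)^3 = -64y^3 - 576y^2 - 1728y - 1728
= 256y^4 + 3072y^3 + 13824y^2 + 27648y + 20736


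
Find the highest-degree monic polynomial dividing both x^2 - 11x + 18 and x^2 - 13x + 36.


Factor each:
  x^2 - 11x + 18 = (x - 9)(x - 2)
  x^2 - 13x + 36 = (x - 9)(x - 4)
Common monic factor: x - 9


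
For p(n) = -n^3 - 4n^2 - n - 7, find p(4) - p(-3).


p(4) = -139
p(-3) = -13
p(4) - p(-3) = -139 + 13 = -126


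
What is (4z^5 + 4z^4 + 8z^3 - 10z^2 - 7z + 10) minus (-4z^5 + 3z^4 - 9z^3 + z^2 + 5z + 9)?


Distribute the minus sign:
  (4z^5 + 4z^4 + 8z^3 - 10z^2 - 7z + 10)
- (-4z^5 + 3z^4 - 9z^3 + z^2 + 5z + 9)
Negate second polynomial: 4z^5 - 3z^4 + 9z^3 - z^2 - 5z - 9
Add: 8z^5 + z^4 + 17z^3 - 11z^2 - 12z + 1


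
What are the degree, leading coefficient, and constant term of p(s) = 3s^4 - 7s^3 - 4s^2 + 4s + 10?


Highest power of s is 4, with coefficient 3. Constant term is 10.
Degree = 4, leading coefficient = 3, constant term = 10


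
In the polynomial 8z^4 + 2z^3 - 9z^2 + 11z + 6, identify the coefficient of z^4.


Read off the coefficient of z^4: 8


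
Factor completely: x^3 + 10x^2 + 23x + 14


Try integer roots (divisors of 14). x=-2: p(-2)=0.
Divide out (x + 2): quotient is x^2 + 8x + 7.
Factor the quadratic: (x + 1)(x + 7)
Result: (x + 2)(x + 1)(x + 7)


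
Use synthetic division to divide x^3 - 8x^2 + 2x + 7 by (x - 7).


Synthetic division with c = 7. Coefficients: 1, -8, 2, 7
Bring down 1.
  1 * 7 = 7; 7 - 8 = -1
  -1 * 7 = -7; -7 + 2 = -5
  -5 * 7 = -35; -35 + 7 = -28
Quotient: x^2 - x - 5, Remainder: -28


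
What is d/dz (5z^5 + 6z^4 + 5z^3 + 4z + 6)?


Apply the power rule term by term:
  d/dz(5z^5) = 25z^4
  d/dz(6z^4) = 24z^3
  d/dz(5z^3) = 15z^2
  d/dz(4z) = 4
  d/dz(6) = 0
p'(z) = 25z^4 + 24z^3 + 15z^2 + 4


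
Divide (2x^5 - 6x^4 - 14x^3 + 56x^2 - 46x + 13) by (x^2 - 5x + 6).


(2x^5 - 6x^4 - 14x^3 + 56x^2 - 46x + 13) / (x^2 - 5x + 6)
Step 1: 2x^3 * (x^2 - 5x + 6) = 2x^5 - 10x^4 + 12x^3; subtract.
Step 2: 4x^2 * (x^2 - 5x + 6) = 4x^4 - 20x^3 + 24x^2; subtract.
Step 3: -6x * (x^2 - 5x + 6) = -6x^3 + 30x^2 - 36x; subtract.
Step 4: 2 * (x^2 - 5x + 6) = 2x^2 - 10x + 12; subtract.
Quotient: 2x^3 + 4x^2 - 6x + 2, Remainder: 1


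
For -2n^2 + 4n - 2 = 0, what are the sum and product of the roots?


For an^2+bn+c=0: sum = -b/a, product = c/a.
a=-2, b=4, c=-2
Sum = -(4)/-2 = 2
Product = (-2)/-2 = 1


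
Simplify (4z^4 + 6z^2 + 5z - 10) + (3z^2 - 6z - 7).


Align terms by degree and add:
  4z^4 + 6z^2 + 5z - 10
+ 3z^2 - 6z - 7
= 4z^4 + 9z^2 - z - 17


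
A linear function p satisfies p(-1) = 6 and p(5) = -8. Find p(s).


p(s) = ms + b. Using p(-1)=6, p(5)=-8:
m = (6 + 8)/(-1 - 5) = 14/-6 = -7/3
b = 6 - m*(-1) = 6 - 7/3 = 11/3
p(s) = -(7/3)s + (11/3)


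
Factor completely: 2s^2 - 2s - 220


Roots satisfy r1 + r2 = -b/a = 1 and r1*r2 = c/a = -110.
So r1 = 11, r2 = -10.
2s^2 - 2s - 220 = 2(s - r1)(s - r2) = 2(s - 11)(s + 10)


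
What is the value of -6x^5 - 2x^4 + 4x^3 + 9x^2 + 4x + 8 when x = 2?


Using direct substitution:
  -6 * (2)^5 = -192
  -2 * (2)^4 = -32
  4 * (2)^3 = 32
  9 * (2)^2 = 36
  4 * (2)^1 = 8
  constant: 8
Sum = -192 - 32 + 32 + 36 + 8 + 8 = -140


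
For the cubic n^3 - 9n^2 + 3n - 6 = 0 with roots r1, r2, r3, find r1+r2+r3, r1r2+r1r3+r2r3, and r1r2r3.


Monic cubic n^3+bn^2+cn+d=0: sum=-b, pairwise sum=c, product=-d.
b=-9, c=3, d=-6
r1+r2+r3 = 9
r1r2+r1r3+r2r3 = 3
r1r2r3 = 6


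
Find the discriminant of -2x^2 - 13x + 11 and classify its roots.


D = b^2 - 4ac = (-13)^2 - 4(-2)(11) = 169 + 88 = 257
Since D > 0: two distinct irrational roots


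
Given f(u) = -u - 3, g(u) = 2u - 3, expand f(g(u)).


Substitute g(u) into f:
f(g(u)) = -1*(2u - 3) + (-3)
Expand and combine: -2u


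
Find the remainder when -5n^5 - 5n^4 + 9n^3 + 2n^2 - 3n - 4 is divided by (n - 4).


By the Remainder Theorem, the remainder equals p(4):
  -5*(4)^5 = -5120
  -5*(4)^4 = -1280
  9*(4)^3 = 576
  2*(4)^2 = 32
  -3*(4)^1 = -12
  constant: -4
Sum: -5120 - 1280 + 576 + 32 - 12 - 4 = -5808


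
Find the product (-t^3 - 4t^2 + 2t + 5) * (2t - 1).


Distribute each term of the first polynomial:
  (-t^3)(2t - 1) = -2t^4 + t^3
  (-4t^2)(2t - 1) = -8t^3 + 4t^2
  (2t)(2t - 1) = 4t^2 - 2t
  (5)(2t - 1) = 10t - 5
Sum: -2t^4 - 7t^3 + 8t^2 + 8t - 5


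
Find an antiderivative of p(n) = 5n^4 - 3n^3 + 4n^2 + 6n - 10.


Reverse power rule on each term:
  ∫ 5n^4 dn = n^5
  ∫ -3n^3 dn = -(3/4)n^4
  ∫ 4n^2 dn = (4/3)n^3
  ∫ 6n dn = 3n^2
  ∫ -10 dn = -10n
F(n) = n^5 - (3/4)n^4 + (4/3)n^3 + 3n^2 - 10n + C


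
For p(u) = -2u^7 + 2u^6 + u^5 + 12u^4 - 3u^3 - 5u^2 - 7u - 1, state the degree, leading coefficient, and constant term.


Highest power of u is 7, with coefficient -2. Constant term is -1.
Degree = 7, leading coefficient = -2, constant term = -1


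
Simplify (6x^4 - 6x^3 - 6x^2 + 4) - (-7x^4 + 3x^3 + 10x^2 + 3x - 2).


Distribute the minus sign:
  (6x^4 - 6x^3 - 6x^2 + 4)
- (-7x^4 + 3x^3 + 10x^2 + 3x - 2)
Negate second polynomial: 7x^4 - 3x^3 - 10x^2 - 3x + 2
Add: 13x^4 - 9x^3 - 16x^2 - 3x + 6


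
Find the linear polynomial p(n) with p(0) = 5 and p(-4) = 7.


p(n) = mn + b. Using p(0)=5, p(-4)=7:
m = (5 - 7)/(0 + 4) = -2/4 = -1/2
b = 5 - m*(0) = 5 = 5
p(n) = -(1/2)n + 5


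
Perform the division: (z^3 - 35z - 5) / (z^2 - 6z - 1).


(z^3 - 35z - 5) / (z^2 - 6z - 1)
Step 1: z * (z^2 - 6z - 1) = z^3 - 6z^2 - z; subtract.
Step 2: 6 * (z^2 - 6z - 1) = 6z^2 - 36z - 6; subtract.
Quotient: z + 6, Remainder: 2z + 1


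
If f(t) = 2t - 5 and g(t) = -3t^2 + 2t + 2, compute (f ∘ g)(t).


Substitute g(t) into f:
f(g(t)) = 2*(-3t^2 + 2t + 2) + (-5)
Expand and combine: -6t^2 + 4t - 1


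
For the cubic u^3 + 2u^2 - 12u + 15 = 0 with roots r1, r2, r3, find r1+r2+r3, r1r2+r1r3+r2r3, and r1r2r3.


Monic cubic u^3+bu^2+cu+d=0: sum=-b, pairwise sum=c, product=-d.
b=2, c=-12, d=15
r1+r2+r3 = -2
r1r2+r1r3+r2r3 = -12
r1r2r3 = -15


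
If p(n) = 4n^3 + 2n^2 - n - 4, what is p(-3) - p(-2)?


p(-3) = -91
p(-2) = -26
p(-3) - p(-2) = -91 + 26 = -65


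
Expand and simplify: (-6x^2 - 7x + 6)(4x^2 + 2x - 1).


Distribute each term of the first polynomial:
  (-6x^2)(4x^2 + 2x - 1) = -24x^4 - 12x^3 + 6x^2
  (-7x)(4x^2 + 2x - 1) = -28x^3 - 14x^2 + 7x
  (6)(4x^2 + 2x - 1) = 24x^2 + 12x - 6
Sum: -24x^4 - 40x^3 + 16x^2 + 19x - 6


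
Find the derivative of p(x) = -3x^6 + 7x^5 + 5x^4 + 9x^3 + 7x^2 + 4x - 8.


Apply the power rule term by term:
  d/dx(-3x^6) = -18x^5
  d/dx(7x^5) = 35x^4
  d/dx(5x^4) = 20x^3
  d/dx(9x^3) = 27x^2
  d/dx(7x^2) = 14x
  d/dx(4x) = 4
  d/dx(-8) = 0
p'(x) = -18x^5 + 35x^4 + 20x^3 + 27x^2 + 14x + 4


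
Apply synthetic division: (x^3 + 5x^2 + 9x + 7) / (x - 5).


Synthetic division with c = 5. Coefficients: 1, 5, 9, 7
Bring down 1.
  1 * 5 = 5; 5 + 5 = 10
  10 * 5 = 50; 50 + 9 = 59
  59 * 5 = 295; 295 + 7 = 302
Quotient: x^2 + 10x + 59, Remainder: 302


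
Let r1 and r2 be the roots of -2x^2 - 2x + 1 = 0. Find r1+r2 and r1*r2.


For ax^2+bx+c=0: sum = -b/a, product = c/a.
a=-2, b=-2, c=1
Sum = -(-2)/-2 = -1
Product = (1)/-2 = -1/2
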